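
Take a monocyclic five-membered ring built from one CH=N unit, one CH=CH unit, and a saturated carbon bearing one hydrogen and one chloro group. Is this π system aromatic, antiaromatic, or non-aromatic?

The CH(chloro) position has four σ bonds — that saturated carbon is sp³ and has no p orbital in the ring π system — so the cyclic conjugation is interrupted.
Hückel's rule only applies to fully conjugated rings, so this one is simply non-aromatic.

Non-aromatic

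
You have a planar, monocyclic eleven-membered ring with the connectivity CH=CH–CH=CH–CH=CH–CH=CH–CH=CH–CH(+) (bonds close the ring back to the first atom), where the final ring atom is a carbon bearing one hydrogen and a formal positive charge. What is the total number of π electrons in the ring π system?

The p orbitals form a continuous loop: each doubly-bonded ring atom is sp² with one p-orbital electron; the carbocation has an empty p orbital. The ring is fully conjugated.
Tallying contributions gives 5 × 2 = 10 from the double-bond units + 0 from the CH(+) atom = 10.

10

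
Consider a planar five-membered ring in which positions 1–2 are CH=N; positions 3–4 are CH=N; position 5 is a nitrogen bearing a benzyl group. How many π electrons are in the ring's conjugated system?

6

All ring atoms are sp² and supply a p orbital to the ring (each doubly-bonded ring atom is sp² with one p-orbital electron; the doubly-bonded nitrogens are pyridine-type — their lone pairs lie in the ring plane, leaving one electron in the p orbital; the pyrrole-type nitrogen donates its lone pair from the p orbital); the conjugation is uninterrupted.
Tallying contributions gives 2 × 2 = 4 from the double-bond units + 2 from the N(benzyl) atom = 6.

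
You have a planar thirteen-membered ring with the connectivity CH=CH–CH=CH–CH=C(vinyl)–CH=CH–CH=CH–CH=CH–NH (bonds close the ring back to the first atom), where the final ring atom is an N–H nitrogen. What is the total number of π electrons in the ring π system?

14

All ring atoms are sp² and supply a p orbital to the ring (every atom in a ring double bond is sp² and brings one electron to the p orbital; the pyrrole-type nitrogen donates its lone pair from the p orbital); the conjugation is uninterrupted.
Counting π electrons: 6 × 2 = 12 from the double-bond units + 2 from the NH atom = 14.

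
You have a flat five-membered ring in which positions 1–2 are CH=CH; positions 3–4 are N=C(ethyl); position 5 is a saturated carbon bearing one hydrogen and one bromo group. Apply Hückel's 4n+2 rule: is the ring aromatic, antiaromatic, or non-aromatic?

At the CH(bromo) position, that saturated carbon is sp³ and has no p orbital in the ring π system; the ring's p-orbital overlap is broken there.
Without a continuous loop of overlapping p orbitals the Hückel electron count never comes into play.

Non-aromatic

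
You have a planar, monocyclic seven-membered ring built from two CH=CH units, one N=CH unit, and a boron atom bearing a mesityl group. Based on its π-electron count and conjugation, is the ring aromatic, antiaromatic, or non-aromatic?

Check conjugation: every atom in a ring double bond is sp² and brings one electron to the p orbital; each sp² =N– keeps its lone pair in-plane and puts one electron into the π system; the boron has an empty p orbital — every position has a p orbital, so the cyclic π system is continuous.
Counting π electrons: 3 × 2 = 6 from the double-bond units + 0 from the B(mesityl) atom = 6.
6 = 4(1) + 2, which satisfies Hückel's 4n+2 rule.

Aromatic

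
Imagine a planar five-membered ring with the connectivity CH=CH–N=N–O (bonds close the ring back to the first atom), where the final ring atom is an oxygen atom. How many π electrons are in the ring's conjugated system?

Every ring atom contributes a p orbital perpendicular to the ring (each doubly-bonded ring atom is sp² with one p-orbital electron; each sp² =N– keeps its lone pair in-plane and puts one electron into the π system; the oxygen donates one lone pair from its p orbital), so the π system is cyclic and fully conjugated.
Tallying contributions gives 2 × 2 = 4 from the double-bond units + 2 from the O atom = 6.

6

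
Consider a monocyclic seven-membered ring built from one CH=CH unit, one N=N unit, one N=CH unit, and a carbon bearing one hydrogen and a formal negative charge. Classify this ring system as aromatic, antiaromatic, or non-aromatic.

Every ring atom contributes a p orbital perpendicular to the ring (each doubly-bonded ring atom is sp² with one p-orbital electron; each sp² =N– keeps its lone pair in-plane and puts one electron into the π system; the carbanion's lone pair occupies the p orbital), so the π system is cyclic and fully conjugated.
Tallying contributions gives 3 × 2 = 6 from the double-bond units + 2 from the CH(-) atom = 8.
With 8 = 4·2 π electrons, Hückel's rule classifies the planar ring as antiaromatic.

Antiaromatic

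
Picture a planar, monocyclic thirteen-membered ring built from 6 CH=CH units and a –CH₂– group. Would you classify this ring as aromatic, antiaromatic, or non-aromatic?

Non-aromatic

At the CH2 position, the tetrahedral CH₂ carbon is sp³ and has no p orbital in the ring π system; the ring's p-orbital overlap is broken there.
A ring that is not fully conjugated cannot be aromatic or antiaromatic regardless of its π-electron count.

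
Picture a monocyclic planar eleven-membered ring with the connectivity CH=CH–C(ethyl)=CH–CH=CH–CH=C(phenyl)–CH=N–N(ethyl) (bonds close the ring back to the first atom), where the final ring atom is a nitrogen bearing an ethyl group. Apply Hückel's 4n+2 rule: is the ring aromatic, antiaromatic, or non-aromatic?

Antiaromatic

Check conjugation: the double-bond atoms are sp², each contributing one p electron; the doubly-bonded nitrogens are pyridine-type — their lone pairs lie in the ring plane, leaving one electron in the p orbital; the pyrrole-type nitrogen donates its lone pair from the p orbital — every position has a p orbital, so the cyclic π system is continuous.
Adding the contributions, 5 × 2 = 10 from the double-bond units + 2 from the N(ethyl) atom = 12.
12 is a 4n count (n = 3), so the planar conjugated ring is antiaromatic.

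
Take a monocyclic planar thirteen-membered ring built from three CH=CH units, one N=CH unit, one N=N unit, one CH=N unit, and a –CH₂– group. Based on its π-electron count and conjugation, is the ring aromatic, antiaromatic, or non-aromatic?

The CH2 position has four σ bonds — the tetrahedral CH₂ carbon is sp³ and has no p orbital in the ring π system — so the cyclic conjugation is interrupted.
A ring that is not fully conjugated cannot be aromatic or antiaromatic regardless of its π-electron count.

Non-aromatic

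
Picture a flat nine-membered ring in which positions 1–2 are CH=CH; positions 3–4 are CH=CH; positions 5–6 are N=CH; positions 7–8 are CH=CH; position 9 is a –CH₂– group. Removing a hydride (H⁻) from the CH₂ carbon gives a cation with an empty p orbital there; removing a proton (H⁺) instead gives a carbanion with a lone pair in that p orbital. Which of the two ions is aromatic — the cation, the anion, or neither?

The anion

In both ions every ring atom is sp² and contributes a p orbital, so both rings are fully conjugated.
Cation: 4 × 2 + 0 = 8 π electrons → 4(2), antiaromatic.
Anion: 4 × 2 + 2 = 10 π electrons → 4(2)+2, aromatic.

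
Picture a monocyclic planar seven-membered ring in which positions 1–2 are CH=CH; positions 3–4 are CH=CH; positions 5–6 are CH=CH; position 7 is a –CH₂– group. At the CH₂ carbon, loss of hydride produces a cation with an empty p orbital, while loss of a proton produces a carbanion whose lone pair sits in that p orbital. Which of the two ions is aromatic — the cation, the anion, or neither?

In either ion the ring is fully conjugated: every atom, including the new sp² carbon, supplies a p orbital.
Cation: 3 × 2 + 0 = 6 π electrons → 4(1)+2, aromatic.
Anion: 3 × 2 + 2 = 8 π electrons → 4(2), antiaromatic.

The cation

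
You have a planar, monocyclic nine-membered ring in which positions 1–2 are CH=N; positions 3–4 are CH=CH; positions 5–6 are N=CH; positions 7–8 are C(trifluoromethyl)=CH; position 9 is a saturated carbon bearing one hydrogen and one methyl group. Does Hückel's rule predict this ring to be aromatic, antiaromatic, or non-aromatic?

Non-aromatic

The CH(methyl) carbon is saturated: that saturated carbon is sp³ and has no p orbital in the ring π system. Conjugation is not continuous around the ring.
A ring that is not fully conjugated cannot be aromatic or antiaromatic regardless of its π-electron count.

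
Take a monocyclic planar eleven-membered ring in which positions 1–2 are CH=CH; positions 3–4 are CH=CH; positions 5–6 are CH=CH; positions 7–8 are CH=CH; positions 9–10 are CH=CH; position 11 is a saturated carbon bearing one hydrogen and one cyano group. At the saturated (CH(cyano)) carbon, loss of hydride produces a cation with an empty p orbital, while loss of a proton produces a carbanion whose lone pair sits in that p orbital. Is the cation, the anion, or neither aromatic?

The cation

Once that carbon is sp², every ring atom has a p orbital and both ions are fully conjugated.
Cation: 5 × 2 + 0 = 10 π electrons → 4(2)+2, aromatic.
Anion: 5 × 2 + 2 = 12 π electrons → 4(3), antiaromatic.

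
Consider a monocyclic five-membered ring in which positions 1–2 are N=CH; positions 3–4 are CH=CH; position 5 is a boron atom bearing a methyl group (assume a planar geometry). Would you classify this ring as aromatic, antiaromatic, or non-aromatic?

Antiaromatic

All ring atoms are sp² and supply a p orbital to the ring (each doubly-bonded ring atom is sp² with one p-orbital electron; the doubly-bonded nitrogens are pyridine-type — their lone pairs lie in the ring plane, leaving one electron in the p orbital; the boron has an empty p orbital); the conjugation is uninterrupted.
π-electron count: 2 × 2 = 4 from the double-bond units + 0 from the B(methyl) atom = 4.
4 = 4(1); a planar, fully conjugated 4n system is antiaromatic.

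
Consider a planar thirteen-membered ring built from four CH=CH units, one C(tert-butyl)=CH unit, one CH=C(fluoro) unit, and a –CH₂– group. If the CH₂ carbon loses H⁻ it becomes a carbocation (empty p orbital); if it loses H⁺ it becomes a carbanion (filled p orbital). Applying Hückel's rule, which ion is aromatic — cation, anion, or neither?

The anion

Both ions have a continuous loop of p orbitals — each ring atom is sp².
Cation: 6 × 2 + 0 = 12 π electrons → 4(3), antiaromatic.
Anion: 6 × 2 + 2 = 14 π electrons → 4(3)+2, aromatic.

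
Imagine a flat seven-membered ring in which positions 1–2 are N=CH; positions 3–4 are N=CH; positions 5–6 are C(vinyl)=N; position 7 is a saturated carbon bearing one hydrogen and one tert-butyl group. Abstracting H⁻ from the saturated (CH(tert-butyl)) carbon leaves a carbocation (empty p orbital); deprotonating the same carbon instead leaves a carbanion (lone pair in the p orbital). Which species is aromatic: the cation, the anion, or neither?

In both ions every ring atom is sp² and contributes a p orbital, so both rings are fully conjugated.
Cation: 3 × 2 + 0 = 6 π electrons → 4(1)+2, aromatic.
Anion: 3 × 2 + 2 = 8 π electrons → 4(2), antiaromatic.

The cation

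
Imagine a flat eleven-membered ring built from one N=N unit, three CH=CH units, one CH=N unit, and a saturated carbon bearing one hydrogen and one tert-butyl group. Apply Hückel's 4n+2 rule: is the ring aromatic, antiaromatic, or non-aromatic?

Non-aromatic

At the CH(tert-butyl) position, that saturated carbon is sp³ and has no p orbital in the ring π system; the ring's p-orbital overlap is broken there.
Without a continuous loop of overlapping p orbitals the Hückel electron count never comes into play.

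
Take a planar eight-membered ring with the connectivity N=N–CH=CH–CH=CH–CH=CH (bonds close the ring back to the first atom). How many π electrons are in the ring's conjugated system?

Check conjugation: every atom in a ring double bond is sp² and brings one electron to the p orbital; each =N– nitrogen is pyridine-type (lone pair in the sp² plane, one electron in the p orbital) — every position has a p orbital, so the cyclic π system is continuous.
Tallying contributions gives 4 × 2 = 8 from the 4 double-bond units.

8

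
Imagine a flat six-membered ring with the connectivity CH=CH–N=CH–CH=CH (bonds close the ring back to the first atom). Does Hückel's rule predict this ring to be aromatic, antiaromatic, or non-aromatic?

The p orbitals form a continuous loop: each doubly-bonded ring atom is sp² with one p-orbital electron; each sp² =N– keeps its lone pair in-plane and puts one electron into the π system. The ring is fully conjugated.
Adding the contributions, 3 × 2 = 6 from the 3 double-bond units.
That gives a 4n+2 count (6, n = 1).

Aromatic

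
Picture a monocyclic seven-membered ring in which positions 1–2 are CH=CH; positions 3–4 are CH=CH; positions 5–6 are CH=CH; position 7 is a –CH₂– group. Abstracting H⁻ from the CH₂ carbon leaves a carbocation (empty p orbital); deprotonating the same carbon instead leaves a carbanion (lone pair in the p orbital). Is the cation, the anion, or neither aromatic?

The cation

In both ions every ring atom is sp² and contributes a p orbital, so both rings are fully conjugated.
Cation: 3 × 2 + 0 = 6 π electrons → 4(1)+2, aromatic.
Anion: 3 × 2 + 2 = 8 π electrons → 4(2), antiaromatic.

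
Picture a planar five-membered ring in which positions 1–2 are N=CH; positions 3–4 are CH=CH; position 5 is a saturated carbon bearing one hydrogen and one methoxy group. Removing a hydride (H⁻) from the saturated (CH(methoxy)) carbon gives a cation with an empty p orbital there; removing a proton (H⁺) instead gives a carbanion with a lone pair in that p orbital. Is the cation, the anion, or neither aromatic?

Once that carbon is sp², every ring atom has a p orbital and both ions are fully conjugated.
Cation: 2 × 2 + 0 = 4 π electrons → 4(1), antiaromatic.
Anion: 2 × 2 + 2 = 6 π electrons → 4(1)+2, aromatic.

The anion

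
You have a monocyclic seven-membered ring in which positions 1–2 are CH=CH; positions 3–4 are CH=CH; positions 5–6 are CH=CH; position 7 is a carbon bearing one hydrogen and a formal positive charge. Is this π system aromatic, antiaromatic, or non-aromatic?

The p orbitals form a continuous loop: the double-bond atoms are sp², each contributing one p electron; the carbocation has an empty p orbital. The ring is fully conjugated.
Tallying contributions gives 3 × 2 = 6 from the double-bond units + 0 from the CH(+) atom = 6.
6 = 4(1) + 2, which satisfies Hückel's 4n+2 rule.
(The species described is the tropylium cation.)

Aromatic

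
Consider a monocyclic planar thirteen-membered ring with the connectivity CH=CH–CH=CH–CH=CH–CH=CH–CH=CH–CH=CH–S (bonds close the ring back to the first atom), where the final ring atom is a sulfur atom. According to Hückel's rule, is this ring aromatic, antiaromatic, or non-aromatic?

Aromatic

Every ring atom contributes a p orbital perpendicular to the ring (every atom in a ring double bond is sp² and brings one electron to the p orbital; the sulfur donates one lone pair from its p orbital), so the π system is cyclic and fully conjugated.
π-electron count: 6 × 2 = 12 from the double-bond units + 2 from the S atom = 14.
Since 14 = 4·3 + 2, the ring meets the 4n+2 criterion.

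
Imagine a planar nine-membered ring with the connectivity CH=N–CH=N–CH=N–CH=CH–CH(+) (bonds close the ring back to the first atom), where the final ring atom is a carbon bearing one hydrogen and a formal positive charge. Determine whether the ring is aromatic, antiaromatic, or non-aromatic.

Antiaromatic

Every ring atom contributes a p orbital perpendicular to the ring (every atom in a ring double bond is sp² and brings one electron to the p orbital; each =N– nitrogen is pyridine-type (lone pair in the sp² plane, one electron in the p orbital); the carbocation has an empty p orbital), so the π system is cyclic and fully conjugated.
Counting π electrons: 4 × 2 = 8 from the double-bond units + 0 from the CH(+) atom = 8.
With 8 = 4·2 π electrons, Hückel's rule classifies the planar ring as antiaromatic.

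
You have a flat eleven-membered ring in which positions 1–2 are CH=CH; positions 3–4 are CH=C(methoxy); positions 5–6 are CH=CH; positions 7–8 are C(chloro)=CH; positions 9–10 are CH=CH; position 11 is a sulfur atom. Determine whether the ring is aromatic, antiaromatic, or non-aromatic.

Antiaromatic

Check conjugation: the double-bond atoms are sp², each contributing one p electron; the sulfur donates one lone pair from its p orbital — every position has a p orbital, so the cyclic π system is continuous.
Counting π electrons: 5 × 2 = 10 from the double-bond units + 2 from the S atom = 12.
With 12 = 4·3 π electrons, Hückel's rule classifies the planar ring as antiaromatic.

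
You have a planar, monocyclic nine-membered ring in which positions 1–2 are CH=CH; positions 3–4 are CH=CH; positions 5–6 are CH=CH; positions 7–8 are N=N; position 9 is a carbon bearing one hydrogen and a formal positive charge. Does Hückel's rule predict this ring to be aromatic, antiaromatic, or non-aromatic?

Check conjugation: the double-bond atoms are sp², each contributing one p electron; the doubly-bonded nitrogens are pyridine-type — their lone pairs lie in the ring plane, leaving one electron in the p orbital; the carbocation has an empty p orbital — every position has a p orbital, so the cyclic π system is continuous.
Counting π electrons: 4 × 2 = 8 from the double-bond units + 0 from the CH(+) atom = 8.
With 8 = 4·2 π electrons, Hückel's rule classifies the planar ring as antiaromatic.

Antiaromatic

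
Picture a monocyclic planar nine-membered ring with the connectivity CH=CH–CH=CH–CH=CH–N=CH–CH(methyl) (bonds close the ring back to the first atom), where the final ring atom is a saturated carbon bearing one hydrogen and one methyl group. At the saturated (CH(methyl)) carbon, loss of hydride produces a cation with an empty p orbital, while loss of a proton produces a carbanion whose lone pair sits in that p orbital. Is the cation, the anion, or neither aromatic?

Both ions have a continuous loop of p orbitals — each ring atom is sp².
Cation: 4 × 2 + 0 = 8 π electrons → 4(2), antiaromatic.
Anion: 4 × 2 + 2 = 10 π electrons → 4(2)+2, aromatic.

The anion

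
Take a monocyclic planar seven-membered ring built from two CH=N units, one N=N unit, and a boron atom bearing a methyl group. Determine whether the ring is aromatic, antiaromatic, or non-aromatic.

Aromatic

The p orbitals form a continuous loop: each doubly-bonded ring atom is sp² with one p-orbital electron; the doubly-bonded nitrogens are pyridine-type — their lone pairs lie in the ring plane, leaving one electron in the p orbital; the boron has an empty p orbital. The ring is fully conjugated.
π-electron count: 3 × 2 = 6 from the double-bond units + 0 from the B(methyl) atom = 6.
Since 6 = 4·1 + 2, the ring meets the 4n+2 criterion.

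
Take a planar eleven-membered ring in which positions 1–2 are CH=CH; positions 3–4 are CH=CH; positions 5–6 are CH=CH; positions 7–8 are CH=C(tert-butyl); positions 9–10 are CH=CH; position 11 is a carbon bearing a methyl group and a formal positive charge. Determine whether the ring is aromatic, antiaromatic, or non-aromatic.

Aromatic

Check conjugation: each doubly-bonded ring atom is sp² with one p-orbital electron; the carbocation has an empty p orbital — every position has a p orbital, so the cyclic π system is continuous.
Counting π electrons: 5 × 2 = 10 from the double-bond units + 0 from the C(methyl)(+) atom = 10.
With 10 π electrons (n = 2), the Hückel 4n+2 condition holds.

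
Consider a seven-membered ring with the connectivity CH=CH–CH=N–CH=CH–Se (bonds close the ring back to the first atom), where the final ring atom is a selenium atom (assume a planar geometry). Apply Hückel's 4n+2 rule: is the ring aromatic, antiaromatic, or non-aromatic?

Antiaromatic

The p orbitals form a continuous loop: each doubly-bonded ring atom is sp² with one p-orbital electron; each sp² =N– keeps its lone pair in-plane and puts one electron into the π system; the selenium donates one lone pair from its p orbital. The ring is fully conjugated.
Adding the contributions, 3 × 2 = 6 from the double-bond units + 2 from the Se atom = 8.
8 = 4(2); a planar, fully conjugated 4n system is antiaromatic.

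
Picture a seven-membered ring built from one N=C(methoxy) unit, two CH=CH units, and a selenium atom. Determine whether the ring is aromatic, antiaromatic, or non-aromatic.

Antiaromatic

Check conjugation: every atom in a ring double bond is sp² and brings one electron to the p orbital; each =N– nitrogen is pyridine-type (lone pair in the sp² plane, one electron in the p orbital); the selenium donates one lone pair from its p orbital — every position has a p orbital, so the cyclic π system is continuous.
Adding the contributions, 3 × 2 = 6 from the double-bond units + 2 from the Se atom = 8.
A 4n π count (8, n = 2) in a planar conjugated ring means antiaromatic.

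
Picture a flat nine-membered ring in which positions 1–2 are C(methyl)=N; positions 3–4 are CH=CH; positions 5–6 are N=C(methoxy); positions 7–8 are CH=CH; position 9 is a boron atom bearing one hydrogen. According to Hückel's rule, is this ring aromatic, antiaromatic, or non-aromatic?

The p orbitals form a continuous loop: every atom in a ring double bond is sp² and brings one electron to the p orbital; each sp² =N– keeps its lone pair in-plane and puts one electron into the π system; the boron has an empty p orbital. The ring is fully conjugated.
Counting π electrons: 4 × 2 = 8 from the double-bond units + 0 from the BH atom = 8.
A 4n π count (8, n = 2) in a planar conjugated ring means antiaromatic.

Antiaromatic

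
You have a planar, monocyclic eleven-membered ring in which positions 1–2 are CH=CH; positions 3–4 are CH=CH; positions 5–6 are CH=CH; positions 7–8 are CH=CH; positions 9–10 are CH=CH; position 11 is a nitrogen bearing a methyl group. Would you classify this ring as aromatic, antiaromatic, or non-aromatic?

Antiaromatic

All ring atoms are sp² and supply a p orbital to the ring (each doubly-bonded ring atom is sp² with one p-orbital electron; the pyrrole-type nitrogen donates its lone pair from the p orbital); the conjugation is uninterrupted.
π-electron count: 5 × 2 = 10 from the double-bond units + 2 from the N(methyl) atom = 12.
12 is a 4n count (n = 3), so the planar conjugated ring is antiaromatic.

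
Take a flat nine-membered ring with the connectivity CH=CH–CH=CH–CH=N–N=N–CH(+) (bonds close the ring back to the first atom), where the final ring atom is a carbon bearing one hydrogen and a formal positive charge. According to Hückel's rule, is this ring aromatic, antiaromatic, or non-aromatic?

All ring atoms are sp² and supply a p orbital to the ring (each doubly-bonded ring atom is sp² with one p-orbital electron; each sp² =N– keeps its lone pair in-plane and puts one electron into the π system; the carbocation has an empty p orbital); the conjugation is uninterrupted.
Counting π electrons: 4 × 2 = 8 from the double-bond units + 0 from the CH(+) atom = 8.
8 is a 4n count (n = 2), so the planar conjugated ring is antiaromatic.

Antiaromatic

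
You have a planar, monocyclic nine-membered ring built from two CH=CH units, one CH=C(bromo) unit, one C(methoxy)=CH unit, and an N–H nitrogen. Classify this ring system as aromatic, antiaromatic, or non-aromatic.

The p orbitals form a continuous loop: every atom in a ring double bond is sp² and brings one electron to the p orbital; the pyrrole-type nitrogen donates its lone pair from the p orbital. The ring is fully conjugated.
Adding the contributions, 4 × 2 = 8 from the double-bond units + 2 from the NH atom = 10.
With 10 π electrons (n = 2), the Hückel 4n+2 condition holds.

Aromatic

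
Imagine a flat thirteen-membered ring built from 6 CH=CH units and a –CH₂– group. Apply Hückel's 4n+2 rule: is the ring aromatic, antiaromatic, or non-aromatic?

Non-aromatic

Because the tetrahedral CH₂ carbon is sp³ and has no p orbital in the ring π system at the CH2 position, the π system cannot extend all the way around the ring.
Broken conjugation rules out both aromaticity and antiaromaticity.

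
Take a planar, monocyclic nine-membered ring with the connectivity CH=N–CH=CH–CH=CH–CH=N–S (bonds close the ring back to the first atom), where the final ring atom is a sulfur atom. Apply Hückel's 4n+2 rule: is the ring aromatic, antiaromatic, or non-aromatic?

All ring atoms are sp² and supply a p orbital to the ring (the double-bond atoms are sp², each contributing one p electron; each sp² =N– keeps its lone pair in-plane and puts one electron into the π system; the sulfur donates one lone pair from its p orbital); the conjugation is uninterrupted.
Adding the contributions, 4 × 2 = 8 from the double-bond units + 2 from the S atom = 10.
Since 10 = 4·2 + 2, the ring meets the 4n+2 criterion.

Aromatic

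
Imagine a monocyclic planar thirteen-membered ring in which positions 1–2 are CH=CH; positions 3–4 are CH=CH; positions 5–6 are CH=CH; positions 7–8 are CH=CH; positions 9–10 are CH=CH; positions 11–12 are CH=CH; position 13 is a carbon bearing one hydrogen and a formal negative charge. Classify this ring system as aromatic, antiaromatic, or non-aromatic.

All ring atoms are sp² and supply a p orbital to the ring (each doubly-bonded ring atom is sp² with one p-orbital electron; the carbanion's lone pair occupies the p orbital); the conjugation is uninterrupted.
Tallying contributions gives 6 × 2 = 12 from the double-bond units + 2 from the CH(-) atom = 14.
That gives a 4n+2 count (14, n = 3).

Aromatic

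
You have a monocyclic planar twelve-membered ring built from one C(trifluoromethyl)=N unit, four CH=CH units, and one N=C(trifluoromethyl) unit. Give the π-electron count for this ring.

12

Every ring atom contributes a p orbital perpendicular to the ring (the double-bond atoms are sp², each contributing one p electron; each =N– nitrogen is pyridine-type (lone pair in the sp² plane, one electron in the p orbital)), so the π system is cyclic and fully conjugated.
Adding the contributions, 6 × 2 = 12 from the 6 double-bond units.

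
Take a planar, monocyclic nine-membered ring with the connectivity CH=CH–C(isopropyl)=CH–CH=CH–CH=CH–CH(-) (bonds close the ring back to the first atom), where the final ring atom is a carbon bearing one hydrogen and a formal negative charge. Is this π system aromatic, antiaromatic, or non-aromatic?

Check conjugation: each doubly-bonded ring atom is sp² with one p-orbital electron; the carbanion's lone pair occupies the p orbital — every position has a p orbital, so the cyclic π system is continuous.
Counting π electrons: 4 × 2 = 8 from the double-bond units + 2 from the CH(-) atom = 10.
10 = 4(2) + 2, which satisfies Hückel's 4n+2 rule.

Aromatic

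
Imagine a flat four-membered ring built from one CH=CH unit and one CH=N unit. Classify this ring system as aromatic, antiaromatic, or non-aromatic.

Antiaromatic

Every ring atom contributes a p orbital perpendicular to the ring (the double-bond atoms are sp², each contributing one p electron; each =N– nitrogen is pyridine-type (lone pair in the sp² plane, one electron in the p orbital)), so the π system is cyclic and fully conjugated.
Counting π electrons: 2 × 2 = 4 from the 2 double-bond units.
A 4n π count (4, n = 1) in a planar conjugated ring means antiaromatic.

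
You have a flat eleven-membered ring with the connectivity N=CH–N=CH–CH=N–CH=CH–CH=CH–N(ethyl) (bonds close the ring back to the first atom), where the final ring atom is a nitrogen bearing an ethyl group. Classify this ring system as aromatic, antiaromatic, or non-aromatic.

The p orbitals form a continuous loop: every atom in a ring double bond is sp² and brings one electron to the p orbital; each sp² =N– keeps its lone pair in-plane and puts one electron into the π system; the pyrrole-type nitrogen donates its lone pair from the p orbital. The ring is fully conjugated.
Counting π electrons: 5 × 2 = 10 from the double-bond units + 2 from the N(ethyl) atom = 12.
12 = 4(3); a planar, fully conjugated 4n system is antiaromatic.

Antiaromatic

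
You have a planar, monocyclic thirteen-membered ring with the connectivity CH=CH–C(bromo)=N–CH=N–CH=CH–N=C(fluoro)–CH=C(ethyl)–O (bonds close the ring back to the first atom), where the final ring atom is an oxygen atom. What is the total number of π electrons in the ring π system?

14

The p orbitals form a continuous loop: the double-bond atoms are sp², each contributing one p electron; each sp² =N– keeps its lone pair in-plane and puts one electron into the π system; the oxygen donates one lone pair from its p orbital. The ring is fully conjugated.
Counting π electrons: 6 × 2 = 12 from the double-bond units + 2 from the O atom = 14.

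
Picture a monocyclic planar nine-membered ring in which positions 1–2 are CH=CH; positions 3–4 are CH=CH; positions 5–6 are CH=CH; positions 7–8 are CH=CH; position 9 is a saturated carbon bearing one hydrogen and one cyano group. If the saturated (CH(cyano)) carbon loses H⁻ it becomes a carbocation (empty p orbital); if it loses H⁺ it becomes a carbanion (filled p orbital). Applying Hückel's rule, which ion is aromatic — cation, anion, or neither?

The anion

In both ions every ring atom is sp² and contributes a p orbital, so both rings are fully conjugated.
Cation: 4 × 2 + 0 = 8 π electrons → 4(2), antiaromatic.
Anion: 4 × 2 + 2 = 10 π electrons → 4(2)+2, aromatic.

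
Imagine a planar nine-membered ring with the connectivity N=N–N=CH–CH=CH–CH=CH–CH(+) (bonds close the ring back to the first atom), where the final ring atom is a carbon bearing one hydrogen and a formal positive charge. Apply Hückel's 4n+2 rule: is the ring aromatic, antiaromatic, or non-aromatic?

All ring atoms are sp² and supply a p orbital to the ring (the double-bond atoms are sp², each contributing one p electron; each sp² =N– keeps its lone pair in-plane and puts one electron into the π system; the carbocation has an empty p orbital); the conjugation is uninterrupted.
π-electron count: 4 × 2 = 8 from the double-bond units + 0 from the CH(+) atom = 8.
8 is a 4n count (n = 2), so the planar conjugated ring is antiaromatic.

Antiaromatic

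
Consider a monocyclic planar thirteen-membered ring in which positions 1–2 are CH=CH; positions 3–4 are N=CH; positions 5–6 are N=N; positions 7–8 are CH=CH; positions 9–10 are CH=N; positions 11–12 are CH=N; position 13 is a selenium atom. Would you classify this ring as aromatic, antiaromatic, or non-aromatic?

The p orbitals form a continuous loop: each doubly-bonded ring atom is sp² with one p-orbital electron; the doubly-bonded nitrogens are pyridine-type — their lone pairs lie in the ring plane, leaving one electron in the p orbital; the selenium donates one lone pair from its p orbital. The ring is fully conjugated.
Counting π electrons: 6 × 2 = 12 from the double-bond units + 2 from the Se atom = 14.
14 = 4(3) + 2, which satisfies Hückel's 4n+2 rule.

Aromatic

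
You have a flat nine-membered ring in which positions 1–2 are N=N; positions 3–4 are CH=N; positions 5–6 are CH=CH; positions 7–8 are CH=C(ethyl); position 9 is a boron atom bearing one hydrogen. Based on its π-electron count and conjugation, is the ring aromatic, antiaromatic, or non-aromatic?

The p orbitals form a continuous loop: the double-bond atoms are sp², each contributing one p electron; each sp² =N– keeps its lone pair in-plane and puts one electron into the π system; the boron has an empty p orbital. The ring is fully conjugated.
Counting π electrons: 4 × 2 = 8 from the double-bond units + 0 from the BH atom = 8.
A 4n π count (8, n = 2) in a planar conjugated ring means antiaromatic.

Antiaromatic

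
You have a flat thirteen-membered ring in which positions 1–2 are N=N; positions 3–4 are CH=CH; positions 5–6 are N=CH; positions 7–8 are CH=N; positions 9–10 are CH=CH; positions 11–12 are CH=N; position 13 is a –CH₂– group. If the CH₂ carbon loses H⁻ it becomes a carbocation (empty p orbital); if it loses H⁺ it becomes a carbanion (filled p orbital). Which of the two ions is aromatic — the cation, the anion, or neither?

The anion

Both ions have a continuous loop of p orbitals — each ring atom is sp².
Cation: 6 × 2 + 0 = 12 π electrons → 4(3), antiaromatic.
Anion: 6 × 2 + 2 = 14 π electrons → 4(3)+2, aromatic.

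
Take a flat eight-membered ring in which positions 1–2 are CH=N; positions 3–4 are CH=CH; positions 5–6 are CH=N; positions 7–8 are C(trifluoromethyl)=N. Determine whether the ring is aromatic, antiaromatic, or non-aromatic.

Check conjugation: each doubly-bonded ring atom is sp² with one p-orbital electron; the doubly-bonded nitrogens are pyridine-type — their lone pairs lie in the ring plane, leaving one electron in the p orbital — every position has a p orbital, so the cyclic π system is continuous.
Adding the contributions, 4 × 2 = 8 from the 4 double-bond units.
With 8 = 4·2 π electrons, Hückel's rule classifies the planar ring as antiaromatic.

Antiaromatic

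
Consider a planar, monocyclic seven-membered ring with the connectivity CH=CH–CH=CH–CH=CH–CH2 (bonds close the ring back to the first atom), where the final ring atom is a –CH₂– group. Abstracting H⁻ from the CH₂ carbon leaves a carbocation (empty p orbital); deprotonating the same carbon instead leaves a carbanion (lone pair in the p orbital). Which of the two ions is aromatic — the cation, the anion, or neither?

The cation

Once that carbon is sp², every ring atom has a p orbital and both ions are fully conjugated.
Cation: 3 × 2 + 0 = 6 π electrons → 4(1)+2, aromatic.
Anion: 3 × 2 + 2 = 8 π electrons → 4(2), antiaromatic.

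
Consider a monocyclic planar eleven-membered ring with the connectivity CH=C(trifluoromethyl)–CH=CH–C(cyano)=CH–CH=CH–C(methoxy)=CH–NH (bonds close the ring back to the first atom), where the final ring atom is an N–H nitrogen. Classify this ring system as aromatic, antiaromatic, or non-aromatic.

All ring atoms are sp² and supply a p orbital to the ring (the double-bond atoms are sp², each contributing one p electron; the pyrrole-type nitrogen donates its lone pair from the p orbital); the conjugation is uninterrupted.
Tallying contributions gives 5 × 2 = 10 from the double-bond units + 2 from the NH atom = 12.
12 is a 4n count (n = 3), so the planar conjugated ring is antiaromatic.

Antiaromatic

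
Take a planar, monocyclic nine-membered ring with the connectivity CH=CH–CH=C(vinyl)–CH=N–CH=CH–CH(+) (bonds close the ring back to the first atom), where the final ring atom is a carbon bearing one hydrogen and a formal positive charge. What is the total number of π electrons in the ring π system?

Every ring atom contributes a p orbital perpendicular to the ring (each doubly-bonded ring atom is sp² with one p-orbital electron; each =N– nitrogen is pyridine-type (lone pair in the sp² plane, one electron in the p orbital); the carbocation has an empty p orbital), so the π system is cyclic and fully conjugated.
π-electron count: 4 × 2 = 8 from the double-bond units + 0 from the CH(+) atom = 8.

8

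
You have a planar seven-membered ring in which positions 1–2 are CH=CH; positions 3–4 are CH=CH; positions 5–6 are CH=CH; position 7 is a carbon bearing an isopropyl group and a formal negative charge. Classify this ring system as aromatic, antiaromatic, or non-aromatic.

The p orbitals form a continuous loop: the double-bond atoms are sp², each contributing one p electron; the carbanion's lone pair occupies the p orbital. The ring is fully conjugated.
Adding the contributions, 3 × 2 = 6 from the double-bond units + 2 from the C(isopropyl)(-) atom = 8.
8 = 4(2); a planar, fully conjugated 4n system is antiaromatic.

Antiaromatic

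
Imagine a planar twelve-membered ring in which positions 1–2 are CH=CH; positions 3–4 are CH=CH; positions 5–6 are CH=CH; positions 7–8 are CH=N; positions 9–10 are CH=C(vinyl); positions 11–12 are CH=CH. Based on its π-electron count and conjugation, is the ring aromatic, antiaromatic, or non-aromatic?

Antiaromatic

The p orbitals form a continuous loop: each doubly-bonded ring atom is sp² with one p-orbital electron; each =N– nitrogen is pyridine-type (lone pair in the sp² plane, one electron in the p orbital). The ring is fully conjugated.
π-electron count: 6 × 2 = 12 from the 6 double-bond units.
12 is a 4n count (n = 3), so the planar conjugated ring is antiaromatic.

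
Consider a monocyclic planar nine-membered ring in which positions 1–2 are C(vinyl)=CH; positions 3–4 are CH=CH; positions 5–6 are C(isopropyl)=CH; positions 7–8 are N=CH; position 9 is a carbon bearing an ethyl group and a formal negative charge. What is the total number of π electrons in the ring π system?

The p orbitals form a continuous loop: the double-bond atoms are sp², each contributing one p electron; each =N– nitrogen is pyridine-type (lone pair in the sp² plane, one electron in the p orbital); the carbanion's lone pair occupies the p orbital. The ring is fully conjugated.
π-electron count: 4 × 2 = 8 from the double-bond units + 2 from the C(ethyl)(-) atom = 10.

10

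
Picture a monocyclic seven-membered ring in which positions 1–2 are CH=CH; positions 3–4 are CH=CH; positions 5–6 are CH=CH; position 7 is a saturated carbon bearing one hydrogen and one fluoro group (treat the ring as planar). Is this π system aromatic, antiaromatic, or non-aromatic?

The CH(fluoro) position has four σ bonds — that saturated carbon is sp³ and has no p orbital in the ring π system — so the cyclic conjugation is interrupted.
Hückel's rule only applies to fully conjugated rings, so this one is simply non-aromatic.

Non-aromatic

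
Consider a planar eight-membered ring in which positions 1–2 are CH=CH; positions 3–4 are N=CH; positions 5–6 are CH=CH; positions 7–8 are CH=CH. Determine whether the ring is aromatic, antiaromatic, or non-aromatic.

Antiaromatic

Every ring atom contributes a p orbital perpendicular to the ring (the double-bond atoms are sp², each contributing one p electron; the doubly-bonded nitrogens are pyridine-type — their lone pairs lie in the ring plane, leaving one electron in the p orbital), so the π system is cyclic and fully conjugated.
π-electron count: 4 × 2 = 8 from the 4 double-bond units.
8 is a 4n count (n = 2), so the planar conjugated ring is antiaromatic.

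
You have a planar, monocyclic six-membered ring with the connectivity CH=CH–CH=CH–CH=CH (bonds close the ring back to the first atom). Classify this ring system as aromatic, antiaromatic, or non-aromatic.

Aromatic

Check conjugation: every atom in a ring double bond is sp² and brings one electron to the p orbital — every position has a p orbital, so the cyclic π system is continuous.
Tallying contributions gives 3 × 2 = 6 from the 3 double-bond units.
With 6 π electrons (n = 1), the Hückel 4n+2 condition holds.
(The species described is benzene.)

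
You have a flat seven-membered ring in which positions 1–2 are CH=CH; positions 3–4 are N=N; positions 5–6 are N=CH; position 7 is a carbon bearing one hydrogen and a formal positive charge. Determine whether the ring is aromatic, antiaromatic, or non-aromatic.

The p orbitals form a continuous loop: the double-bond atoms are sp², each contributing one p electron; the doubly-bonded nitrogens are pyridine-type — their lone pairs lie in the ring plane, leaving one electron in the p orbital; the carbocation has an empty p orbital. The ring is fully conjugated.
Counting π electrons: 3 × 2 = 6 from the double-bond units + 0 from the CH(+) atom = 6.
With 6 π electrons (n = 1), the Hückel 4n+2 condition holds.

Aromatic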